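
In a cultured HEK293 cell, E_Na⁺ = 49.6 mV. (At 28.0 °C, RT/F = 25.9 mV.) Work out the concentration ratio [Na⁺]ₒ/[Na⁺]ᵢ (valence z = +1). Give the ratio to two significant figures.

ln([out]/[in]) = E·z/(25.9) = 49.6 × 1 / 25.9 = 1.9151
[out]/[in] = e^(1.9151) = 6.787

6.8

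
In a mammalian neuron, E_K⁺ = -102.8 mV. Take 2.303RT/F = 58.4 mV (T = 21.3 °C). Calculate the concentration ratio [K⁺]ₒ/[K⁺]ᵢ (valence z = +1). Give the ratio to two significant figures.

log₁₀([out]/[in]) = E·z/(58.4) = -102.8 × 1 / 58.4 = -1.7603
[out]/[in] = 10^(-1.7603) = 0.01737

0.017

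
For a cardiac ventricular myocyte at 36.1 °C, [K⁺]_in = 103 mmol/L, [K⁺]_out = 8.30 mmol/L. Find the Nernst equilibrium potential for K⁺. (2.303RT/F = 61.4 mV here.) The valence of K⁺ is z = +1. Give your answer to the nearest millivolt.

-67 mV

E = (61.4/z) · log₁₀([K⁺]_out/[K⁺]_in) with z = +1.
= (61.4/1) · log₁₀(8.30/103) = 61.40 · log₁₀(0.08058)
= 61.40 · (-1.0938) = -67.16 mV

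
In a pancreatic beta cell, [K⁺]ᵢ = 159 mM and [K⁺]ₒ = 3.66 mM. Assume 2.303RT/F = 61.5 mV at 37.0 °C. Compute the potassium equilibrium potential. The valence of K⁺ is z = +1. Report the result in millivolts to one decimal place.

E = (61.5/z) · log₁₀([K⁺]_out/[K⁺]_in) with z = +1.
= (61.5/1) · log₁₀(3.66/159) = 61.50 · log₁₀(0.02302)
= 61.50 · (-1.6379) = -100.73 mV

-100.7 mV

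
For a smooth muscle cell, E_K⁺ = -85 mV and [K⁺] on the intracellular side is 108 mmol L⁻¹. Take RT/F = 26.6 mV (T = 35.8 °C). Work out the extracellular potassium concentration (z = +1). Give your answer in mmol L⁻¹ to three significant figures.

4.42 mmol L⁻¹

Nernst: E = (26.6/1) · ln([out]/[in]), so ln([out]/[in]) = -85.0 × 1 / 26.6 = -3.1955.
[out]/[in] = e^(-3.1955) = 0.04095.
[out] = 0.04095 × 108 = 4.422 mmol L⁻¹.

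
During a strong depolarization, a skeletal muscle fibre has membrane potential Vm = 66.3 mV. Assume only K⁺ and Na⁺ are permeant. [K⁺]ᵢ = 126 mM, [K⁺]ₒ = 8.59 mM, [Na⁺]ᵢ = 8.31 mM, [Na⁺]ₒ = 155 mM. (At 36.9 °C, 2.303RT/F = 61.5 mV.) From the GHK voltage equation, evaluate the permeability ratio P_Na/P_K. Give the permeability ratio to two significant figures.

27

Let α = P_Na/P_K. GHK: Vm = 61.5·log₁₀[(Kₒ + α·Naₒ)/(Kᵢ + α·Naᵢ)].
10^(Vm/61.5) = 10^(66.3/61.5) = 11.969
So 11.969·(Kᵢ + α·Naᵢ) = Kₒ + α·Naₒ → α = (11.969·126.0 − 8.59) / (155.0 − 11.969·8.31)
α = (1508 − 8.59) / (155.0 − 99.46) = 1499/55.54 = 27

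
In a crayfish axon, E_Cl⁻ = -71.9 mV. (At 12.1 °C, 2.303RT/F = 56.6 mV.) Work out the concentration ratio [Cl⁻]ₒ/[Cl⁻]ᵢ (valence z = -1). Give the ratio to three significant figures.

18.6

log₁₀([out]/[in]) = E·z/(56.6) = -71.9 × -1 / 56.6 = 1.2703
[out]/[in] = 10^(1.2703) = 18.63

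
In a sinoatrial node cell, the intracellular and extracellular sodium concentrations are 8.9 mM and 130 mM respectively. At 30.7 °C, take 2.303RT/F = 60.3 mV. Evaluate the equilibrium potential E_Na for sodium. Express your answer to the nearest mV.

E = (60.3/z) · log₁₀([Na⁺]_out/[Na⁺]_in) with z = +1.
= (60.3/1) · log₁₀(130/8.9) = 60.30 · log₁₀(14.61)
= 60.30 · (1.1646) = 70.22 mV

70 mV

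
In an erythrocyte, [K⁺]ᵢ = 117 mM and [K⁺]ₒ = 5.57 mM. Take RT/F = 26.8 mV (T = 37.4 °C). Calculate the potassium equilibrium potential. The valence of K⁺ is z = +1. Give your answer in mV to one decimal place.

E = (26.8/z) · ln([K⁺]_out/[K⁺]_in) with z = +1.
= (26.8/1) · ln(5.57/117) = 26.80 · ln(0.04761)
= 26.80 · (-3.0448) = -81.60 mV

-81.6 mV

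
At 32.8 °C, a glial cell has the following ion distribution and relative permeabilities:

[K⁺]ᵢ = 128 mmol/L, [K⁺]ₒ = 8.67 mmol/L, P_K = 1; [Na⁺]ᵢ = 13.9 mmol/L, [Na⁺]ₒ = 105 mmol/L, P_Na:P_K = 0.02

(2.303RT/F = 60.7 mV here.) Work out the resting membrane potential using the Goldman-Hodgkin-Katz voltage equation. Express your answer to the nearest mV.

Vm = 60.7 · log₁₀[(Σ P·[cation]ₒ + Σ P·[anion]ᵢ) / (Σ P·[cation]ᵢ + Σ P·[anion]ₒ)]
Numerator = 1×8.67 + 0.02×105 = 10.77
Denominator = 1×128 + 0.02×13.9 = 128.3
Vm = 60.7 · log₁₀(0.083958) = 60.7 × (-1.0759) = -65.31 mV

-65 mV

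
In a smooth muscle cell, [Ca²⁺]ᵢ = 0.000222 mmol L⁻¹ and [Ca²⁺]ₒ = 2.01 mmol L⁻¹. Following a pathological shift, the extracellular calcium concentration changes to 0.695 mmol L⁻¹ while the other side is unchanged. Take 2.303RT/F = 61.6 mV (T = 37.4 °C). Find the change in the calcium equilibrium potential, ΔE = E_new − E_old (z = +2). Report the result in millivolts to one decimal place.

-14.2 mV

E_old = (61.6/2)·log₁₀(2.01/0.000222) = 121.87 mV
E_new = (61.6/2)·log₁₀(0.695/0.000222) = 107.67 mV
ΔE = 107.67 − (121.87) = -14.21 mV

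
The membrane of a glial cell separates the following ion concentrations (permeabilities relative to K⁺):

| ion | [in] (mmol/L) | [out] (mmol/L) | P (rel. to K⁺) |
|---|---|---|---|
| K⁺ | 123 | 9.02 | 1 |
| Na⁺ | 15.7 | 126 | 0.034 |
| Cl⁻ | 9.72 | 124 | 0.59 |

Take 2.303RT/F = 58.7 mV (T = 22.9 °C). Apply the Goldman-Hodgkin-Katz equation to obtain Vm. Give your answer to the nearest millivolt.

-60 mV

Vm = 58.7 · log₁₀[(Σ P·[cation]ₒ + Σ P·[anion]ᵢ) / (Σ P·[cation]ᵢ + Σ P·[anion]ₒ)]
Numerator = 1×9.02 + 0.034×126 + 0.59×9.72 = 19.04
Denominator = 1×123 + 0.034×15.7 + 0.59×124 = 196.7
Vm = 58.7 · log₁₀(0.096794) = 58.7 × (-1.0142) = -59.53 mV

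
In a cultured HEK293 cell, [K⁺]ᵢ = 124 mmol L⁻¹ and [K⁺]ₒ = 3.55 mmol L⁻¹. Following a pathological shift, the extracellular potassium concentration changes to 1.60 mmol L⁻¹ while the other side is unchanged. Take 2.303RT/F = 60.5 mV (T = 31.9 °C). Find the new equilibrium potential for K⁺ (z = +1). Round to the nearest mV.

-114 mV

After the shift: [K⁺]_out = 1.60, [K⁺]_in = 124 mmol L⁻¹.
E_new = (60.5/1)·log₁₀(1.60/124) = 60.50 · (-1.8893) = -114.30 mV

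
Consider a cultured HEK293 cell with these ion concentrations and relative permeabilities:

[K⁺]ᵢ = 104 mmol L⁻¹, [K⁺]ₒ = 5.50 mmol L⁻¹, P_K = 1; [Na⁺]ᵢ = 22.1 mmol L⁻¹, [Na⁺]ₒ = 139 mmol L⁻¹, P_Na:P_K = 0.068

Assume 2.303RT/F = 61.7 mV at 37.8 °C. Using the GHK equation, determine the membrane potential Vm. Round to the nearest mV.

Vm = 61.7 · log₁₀[(Σ P·[cation]ₒ + Σ P·[anion]ᵢ) / (Σ P·[cation]ᵢ + Σ P·[anion]ₒ)]
Numerator = 1×5.50 + 0.068×139 = 14.95
Denominator = 1×104 + 0.068×22.1 = 105.5
Vm = 61.7 · log₁₀(0.14172) = 61.7 × (-0.8486) = -52.36 mV

-52 mV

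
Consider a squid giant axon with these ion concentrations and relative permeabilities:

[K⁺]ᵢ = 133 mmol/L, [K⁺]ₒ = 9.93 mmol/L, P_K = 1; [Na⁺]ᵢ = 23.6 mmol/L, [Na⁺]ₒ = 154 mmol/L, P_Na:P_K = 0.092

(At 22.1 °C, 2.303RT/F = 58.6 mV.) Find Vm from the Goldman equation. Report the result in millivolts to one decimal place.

-43.9 mV

Vm = 58.6 · log₁₀[(Σ P·[cation]ₒ + Σ P·[anion]ᵢ) / (Σ P·[cation]ᵢ + Σ P·[anion]ₒ)]
Numerator = 1×9.93 + 0.092×154 = 24.1
Denominator = 1×133 + 0.092×23.6 = 135.2
Vm = 58.6 · log₁₀(0.17828) = 58.6 × (-0.7489) = -43.89 mV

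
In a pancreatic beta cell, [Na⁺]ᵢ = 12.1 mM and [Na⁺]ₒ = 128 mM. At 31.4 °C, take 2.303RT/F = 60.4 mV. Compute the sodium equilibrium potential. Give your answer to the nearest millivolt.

62 mV

E = (60.4/z) · log₁₀([Na⁺]_out/[Na⁺]_in) with z = +1.
= (60.4/1) · log₁₀(128/12.1) = 60.40 · log₁₀(10.58)
= 60.40 · (1.0244) = 61.88 mV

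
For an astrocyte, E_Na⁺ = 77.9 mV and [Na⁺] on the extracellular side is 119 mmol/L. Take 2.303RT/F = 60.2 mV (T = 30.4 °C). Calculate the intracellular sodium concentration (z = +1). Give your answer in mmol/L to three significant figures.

6.05 mmol/L

Nernst: E = (60.2/1) · log₁₀([out]/[in]), so log₁₀([out]/[in]) = 77.9 × 1 / 60.2 = 1.2940.
[out]/[in] = 10^(1.2940) = 19.68.
[in] = 119 / 19.68 = 6.047 mmol/L.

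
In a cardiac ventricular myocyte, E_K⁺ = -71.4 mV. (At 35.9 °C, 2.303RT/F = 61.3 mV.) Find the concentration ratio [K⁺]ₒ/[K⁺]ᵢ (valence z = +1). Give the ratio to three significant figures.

log₁₀([out]/[in]) = E·z/(61.3) = -71.4 × 1 / 61.3 = -1.1648
[out]/[in] = 10^(-1.1648) = 0.06843

0.0684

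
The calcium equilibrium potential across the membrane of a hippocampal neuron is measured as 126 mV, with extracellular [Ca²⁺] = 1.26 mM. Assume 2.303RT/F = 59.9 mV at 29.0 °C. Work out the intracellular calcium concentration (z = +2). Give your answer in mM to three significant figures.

Nernst: E = (59.9/2) · log₁₀([out]/[in]), so log₁₀([out]/[in]) = 126.0 × 2 / 59.9 = 4.2070.
[out]/[in] = 10^(4.2070) = 1.611e+04.
[in] = 1.26 / 1.611e+04 = 7.823e-05 mM.

0.0000782 mM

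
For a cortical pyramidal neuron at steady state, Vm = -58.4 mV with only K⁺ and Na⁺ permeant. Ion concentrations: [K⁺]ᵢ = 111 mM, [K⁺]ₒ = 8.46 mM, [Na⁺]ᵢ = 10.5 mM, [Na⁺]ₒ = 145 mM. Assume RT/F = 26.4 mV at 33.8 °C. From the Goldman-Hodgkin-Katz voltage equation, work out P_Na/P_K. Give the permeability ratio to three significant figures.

0.0257

Let α = P_Na/P_K. GHK: Vm = 26.4·ln[(Kₒ + α·Naₒ)/(Kᵢ + α·Naᵢ)].
e^(Vm/26.4) = e^(-58.4/26.4) = 0.10947
So 0.10947·(Kᵢ + α·Naᵢ) = Kₒ + α·Naₒ → α = (0.10947·111.0 − 8.46) / (145.0 − 0.10947·10.5)
α = (12.15 − 8.46) / (145.0 − 1.149) = 3.691/143.9 = 0.02566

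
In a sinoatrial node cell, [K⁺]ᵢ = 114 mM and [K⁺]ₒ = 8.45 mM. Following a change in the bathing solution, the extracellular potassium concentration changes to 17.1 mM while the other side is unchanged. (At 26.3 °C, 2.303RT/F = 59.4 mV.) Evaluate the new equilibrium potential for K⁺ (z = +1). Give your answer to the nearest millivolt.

-49 mV

After the shift: [K⁺]_out = 17.1, [K⁺]_in = 114 mM.
E_new = (59.4/1)·log₁₀(17.1/114) = 59.40 · (-0.8239) = -48.94 mV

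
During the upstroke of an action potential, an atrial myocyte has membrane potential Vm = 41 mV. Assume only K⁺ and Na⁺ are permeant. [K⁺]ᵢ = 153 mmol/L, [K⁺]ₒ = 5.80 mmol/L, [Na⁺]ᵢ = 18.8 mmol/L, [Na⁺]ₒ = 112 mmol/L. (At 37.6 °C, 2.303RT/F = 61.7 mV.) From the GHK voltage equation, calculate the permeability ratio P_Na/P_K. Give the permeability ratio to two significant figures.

28

Let α = P_Na/P_K. GHK: Vm = 61.7·log₁₀[(Kₒ + α·Naₒ)/(Kᵢ + α·Naᵢ)].
10^(Vm/61.7) = 10^(41.0/61.7) = 4.6186
So 4.6186·(Kᵢ + α·Naᵢ) = Kₒ + α·Naₒ → α = (4.6186·153.0 − 5.8) / (112.0 − 4.6186·18.8)
α = (706.6 − 5.8) / (112.0 − 86.83) = 700.8/25.17 = 27.84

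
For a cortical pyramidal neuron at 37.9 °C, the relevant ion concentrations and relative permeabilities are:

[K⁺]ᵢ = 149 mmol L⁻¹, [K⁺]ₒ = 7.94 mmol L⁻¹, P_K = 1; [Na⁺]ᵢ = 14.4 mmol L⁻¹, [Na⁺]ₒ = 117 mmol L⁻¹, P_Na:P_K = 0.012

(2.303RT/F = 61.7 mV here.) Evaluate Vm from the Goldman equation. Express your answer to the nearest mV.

Vm = 61.7 · log₁₀[(Σ P·[cation]ₒ + Σ P·[anion]ᵢ) / (Σ P·[cation]ᵢ + Σ P·[anion]ₒ)]
Numerator = 1×7.94 + 0.012×117 = 9.344
Denominator = 1×149 + 0.012×14.4 = 149.2
Vm = 61.7 · log₁₀(0.062639) = 61.7 × (-1.2032) = -74.23 mV

-74 mV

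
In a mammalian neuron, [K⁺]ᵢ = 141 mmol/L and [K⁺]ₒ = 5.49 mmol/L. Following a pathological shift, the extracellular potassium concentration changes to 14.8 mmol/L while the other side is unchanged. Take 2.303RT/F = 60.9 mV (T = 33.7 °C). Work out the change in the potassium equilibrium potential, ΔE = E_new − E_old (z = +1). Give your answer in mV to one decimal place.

26.2 mV

E_old = (60.9/1)·log₁₀(5.49/141) = -85.85 mV
E_new = (60.9/1)·log₁₀(14.8/141) = -59.62 mV
ΔE = -59.62 − (-85.85) = 26.23 mV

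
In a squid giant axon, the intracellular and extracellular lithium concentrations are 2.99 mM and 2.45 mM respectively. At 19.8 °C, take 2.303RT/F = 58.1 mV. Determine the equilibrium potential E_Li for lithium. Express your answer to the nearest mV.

-5 mV

E = (58.1/z) · log₁₀([Li⁺]_out/[Li⁺]_in) with z = +1.
= (58.1/1) · log₁₀(2.45/2.99) = 58.10 · log₁₀(0.8194)
= 58.10 · (-0.0865) = -5.03 mV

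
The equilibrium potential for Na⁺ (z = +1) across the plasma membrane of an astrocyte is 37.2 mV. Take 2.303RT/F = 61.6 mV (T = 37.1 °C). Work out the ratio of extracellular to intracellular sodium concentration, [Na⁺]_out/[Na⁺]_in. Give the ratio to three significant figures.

log₁₀([out]/[in]) = E·z/(61.6) = 37.2 × 1 / 61.6 = 0.6039
[out]/[in] = 10^(0.6039) = 4.017

4.02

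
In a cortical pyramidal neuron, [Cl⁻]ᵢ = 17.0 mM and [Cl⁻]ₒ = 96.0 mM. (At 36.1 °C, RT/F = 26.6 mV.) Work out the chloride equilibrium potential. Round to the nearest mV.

E = (26.6/z) · ln([Cl⁻]_out/[Cl⁻]_in) with z = -1.
For an anion, dividing by z = -1 reverses the sign.
= (26.6/-1) · ln(96.0/17.0) = -26.60 · ln(5.647)
= -26.60 · (1.7311) = -46.05 mV

-46 mV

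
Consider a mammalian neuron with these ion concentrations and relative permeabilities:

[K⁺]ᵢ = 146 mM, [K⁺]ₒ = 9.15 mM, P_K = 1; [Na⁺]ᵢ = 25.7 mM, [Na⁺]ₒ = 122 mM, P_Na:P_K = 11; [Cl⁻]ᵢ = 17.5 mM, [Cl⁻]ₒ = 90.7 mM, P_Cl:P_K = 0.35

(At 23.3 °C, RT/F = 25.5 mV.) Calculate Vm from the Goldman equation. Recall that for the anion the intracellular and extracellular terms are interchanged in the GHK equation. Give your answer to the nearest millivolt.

28 mV

Vm = 25.5 · ln[(Σ P·[cation]ₒ + Σ P·[anion]ᵢ) / (Σ P·[cation]ᵢ + Σ P·[anion]ₒ)]
Numerator = 1×9.15 + 11×122 + 0.35×17.5 = 1357
Denominator = 1×146 + 11×25.7 + 0.35×90.7 = 460.4
Vm = 25.5 · ln(2.9477) = 25.5 × (1.0810) = 27.57 mV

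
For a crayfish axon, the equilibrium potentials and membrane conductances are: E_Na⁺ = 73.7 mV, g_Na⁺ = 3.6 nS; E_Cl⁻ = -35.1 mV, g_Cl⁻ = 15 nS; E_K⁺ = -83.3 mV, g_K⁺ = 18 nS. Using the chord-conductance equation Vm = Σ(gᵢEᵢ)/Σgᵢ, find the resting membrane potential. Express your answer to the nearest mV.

Σ gᵢEᵢ = 3.6·(73.7) + 15·(-35.1) + 18·(-83.3) = -1760.58
Σ gᵢ = 3.6 + 15 + 18 = 36.6
Vm = -1760.58 / 36.6 = -48.10 mV

-48 mV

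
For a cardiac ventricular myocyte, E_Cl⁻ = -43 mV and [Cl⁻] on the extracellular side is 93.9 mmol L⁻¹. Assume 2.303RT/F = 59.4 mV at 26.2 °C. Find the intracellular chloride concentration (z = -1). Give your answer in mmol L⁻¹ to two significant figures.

18 mmol L⁻¹

Nernst: E = (59.4/-1) · log₁₀([out]/[in]), so log₁₀([out]/[in]) = -43.0 × -1 / 59.4 = 0.7239.
[out]/[in] = 10^(0.7239) = 5.295.
[in] = 93.9 / 5.295 = 17.73 mmol L⁻¹.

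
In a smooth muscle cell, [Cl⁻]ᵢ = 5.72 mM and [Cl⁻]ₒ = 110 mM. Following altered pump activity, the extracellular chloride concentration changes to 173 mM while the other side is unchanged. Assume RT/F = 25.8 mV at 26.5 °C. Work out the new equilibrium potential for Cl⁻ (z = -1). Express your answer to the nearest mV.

After the shift: [Cl⁻]_out = 173, [Cl⁻]_in = 5.72 mM.
E_new = (25.8/-1)·ln(173/5.72) = -25.80 · (3.4093) = -87.96 mV

-88 mV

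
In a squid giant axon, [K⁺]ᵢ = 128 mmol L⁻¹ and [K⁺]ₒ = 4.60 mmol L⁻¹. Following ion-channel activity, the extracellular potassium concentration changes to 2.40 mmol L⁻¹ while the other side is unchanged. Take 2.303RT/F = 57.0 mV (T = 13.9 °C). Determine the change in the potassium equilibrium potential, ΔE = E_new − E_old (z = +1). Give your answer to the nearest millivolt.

-16 mV

E_old = (57.0/1)·log₁₀(4.60/128) = -82.33 mV
E_new = (57.0/1)·log₁₀(2.40/128) = -98.44 mV
ΔE = -98.44 − (-82.33) = -16.11 mV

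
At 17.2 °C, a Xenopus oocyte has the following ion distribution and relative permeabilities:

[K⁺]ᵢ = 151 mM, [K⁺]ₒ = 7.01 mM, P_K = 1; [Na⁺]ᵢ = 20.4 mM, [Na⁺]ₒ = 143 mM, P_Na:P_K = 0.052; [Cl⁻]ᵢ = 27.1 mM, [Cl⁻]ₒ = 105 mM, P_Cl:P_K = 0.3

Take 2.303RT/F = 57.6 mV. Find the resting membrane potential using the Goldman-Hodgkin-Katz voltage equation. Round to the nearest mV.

-52 mV

Vm = 57.6 · log₁₀[(Σ P·[cation]ₒ + Σ P·[anion]ᵢ) / (Σ P·[cation]ᵢ + Σ P·[anion]ₒ)]
Numerator = 1×7.01 + 0.052×143 + 0.3×27.1 = 22.58
Denominator = 1×151 + 0.052×20.4 + 0.3×105 = 183.6
Vm = 57.6 · log₁₀(0.12299) = 57.6 × (-0.9101) = -52.42 mV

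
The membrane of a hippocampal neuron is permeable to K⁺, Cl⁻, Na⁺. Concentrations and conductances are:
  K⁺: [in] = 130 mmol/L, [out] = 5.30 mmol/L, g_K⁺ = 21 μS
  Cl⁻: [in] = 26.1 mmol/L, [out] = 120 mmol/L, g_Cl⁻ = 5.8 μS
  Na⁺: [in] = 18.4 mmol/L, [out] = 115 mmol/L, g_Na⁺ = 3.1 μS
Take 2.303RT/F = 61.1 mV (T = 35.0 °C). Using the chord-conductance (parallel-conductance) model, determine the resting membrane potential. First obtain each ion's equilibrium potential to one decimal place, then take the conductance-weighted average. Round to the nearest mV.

E_K⁺ = (61.1/1)·log₁₀(5.30/130) = -84.9 mV
E_Cl⁻ = (61.1/-1)·log₁₀(120/26.1) = -40.5 mV
E_Na⁺ = (61.1/1)·log₁₀(115/18.4) = 48.6 mV
Vm = (Σ gᵢEᵢ)/(Σ gᵢ) = (21·-84.9 + 5.8·-40.5 + 3.1·48.6) / (21 + 5.8 + 3.1)
= -1867.14 / 29.9 = -62.45 mV

-62 mV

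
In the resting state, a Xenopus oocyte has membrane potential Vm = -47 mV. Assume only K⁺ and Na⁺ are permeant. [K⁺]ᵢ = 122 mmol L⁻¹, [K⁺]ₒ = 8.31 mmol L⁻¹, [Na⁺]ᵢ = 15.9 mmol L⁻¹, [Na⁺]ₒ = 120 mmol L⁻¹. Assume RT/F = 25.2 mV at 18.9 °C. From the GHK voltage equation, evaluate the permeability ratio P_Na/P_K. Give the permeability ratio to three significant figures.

0.0901

Let α = P_Na/P_K. GHK: Vm = 25.2·ln[(Kₒ + α·Naₒ)/(Kᵢ + α·Naᵢ)].
e^(Vm/25.2) = e^(-47.0/25.2) = 0.15488
So 0.15488·(Kᵢ + α·Naᵢ) = Kₒ + α·Naₒ → α = (0.15488·122.0 − 8.31) / (120.0 − 0.15488·15.9)
α = (18.9 − 8.31) / (120.0 − 2.463) = 10.59/117.5 = 0.09006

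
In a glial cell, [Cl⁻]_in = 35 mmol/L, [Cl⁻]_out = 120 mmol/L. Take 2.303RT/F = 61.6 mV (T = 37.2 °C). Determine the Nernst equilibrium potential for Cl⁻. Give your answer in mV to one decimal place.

-33.0 mV

E = (61.6/z) · log₁₀([Cl⁻]_out/[Cl⁻]_in) with z = -1.
For an anion, dividing by z = -1 reverses the sign.
= (61.6/-1) · log₁₀(120/35) = -61.60 · log₁₀(3.429)
= -61.60 · (0.5351) = -32.96 mV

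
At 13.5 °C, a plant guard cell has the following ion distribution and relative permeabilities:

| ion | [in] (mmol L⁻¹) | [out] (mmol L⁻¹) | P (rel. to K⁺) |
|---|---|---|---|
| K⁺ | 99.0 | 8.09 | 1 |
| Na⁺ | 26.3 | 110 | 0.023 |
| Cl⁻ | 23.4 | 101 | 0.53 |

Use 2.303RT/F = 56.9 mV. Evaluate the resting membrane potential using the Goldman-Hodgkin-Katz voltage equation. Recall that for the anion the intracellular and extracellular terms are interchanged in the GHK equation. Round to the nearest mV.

-47 mV

Vm = 56.9 · log₁₀[(Σ P·[cation]ₒ + Σ P·[anion]ᵢ) / (Σ P·[cation]ᵢ + Σ P·[anion]ₒ)]
Numerator = 1×8.09 + 0.023×110 + 0.53×23.4 = 23.02
Denominator = 1×99.0 + 0.023×26.3 + 0.53×101 = 153.1
Vm = 56.9 · log₁₀(0.15034) = 56.9 × (-0.8229) = -46.82 mV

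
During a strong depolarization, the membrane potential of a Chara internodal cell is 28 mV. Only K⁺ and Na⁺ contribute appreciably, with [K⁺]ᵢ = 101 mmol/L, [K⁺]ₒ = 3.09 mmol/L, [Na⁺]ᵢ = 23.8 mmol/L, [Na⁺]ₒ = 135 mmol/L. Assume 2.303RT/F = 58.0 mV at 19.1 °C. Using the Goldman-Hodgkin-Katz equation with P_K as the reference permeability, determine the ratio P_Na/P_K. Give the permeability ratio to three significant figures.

4.85

Let α = P_Na/P_K. GHK: Vm = 58.0·log₁₀[(Kₒ + α·Naₒ)/(Kᵢ + α·Naᵢ)].
10^(Vm/58.0) = 10^(28.0/58.0) = 3.0392
So 3.0392·(Kᵢ + α·Naᵢ) = Kₒ + α·Naₒ → α = (3.0392·101.0 − 3.09) / (135.0 − 3.0392·23.8)
α = (307 − 3.09) / (135.0 − 72.33) = 303.9/62.67 = 4.849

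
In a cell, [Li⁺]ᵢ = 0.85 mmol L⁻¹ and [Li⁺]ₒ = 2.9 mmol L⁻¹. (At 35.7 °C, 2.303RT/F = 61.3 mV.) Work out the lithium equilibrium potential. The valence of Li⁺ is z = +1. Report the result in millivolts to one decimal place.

E = (61.3/z) · log₁₀([Li⁺]_out/[Li⁺]_in) with z = +1.
= (61.3/1) · log₁₀(2.9/0.85) = 61.30 · log₁₀(3.412)
= 61.30 · (0.5330) = 32.67 mV

32.7 mV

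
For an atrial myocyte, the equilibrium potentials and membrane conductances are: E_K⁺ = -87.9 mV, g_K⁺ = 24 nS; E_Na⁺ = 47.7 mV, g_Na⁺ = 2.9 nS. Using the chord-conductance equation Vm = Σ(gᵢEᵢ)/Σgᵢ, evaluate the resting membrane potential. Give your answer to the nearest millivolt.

-73 mV

Σ gᵢEᵢ = 24·(-87.9) + 2.9·(47.7) = -1971.27
Σ gᵢ = 24 + 2.9 = 26.9
Vm = -1971.27 / 26.9 = -73.28 mV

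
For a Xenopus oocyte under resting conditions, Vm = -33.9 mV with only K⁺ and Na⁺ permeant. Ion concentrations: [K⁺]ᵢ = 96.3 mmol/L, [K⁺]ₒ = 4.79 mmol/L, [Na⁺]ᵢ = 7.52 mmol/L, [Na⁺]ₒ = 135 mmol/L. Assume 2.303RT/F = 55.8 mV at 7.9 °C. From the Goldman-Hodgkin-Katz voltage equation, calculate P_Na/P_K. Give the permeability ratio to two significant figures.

0.14

Let α = P_Na/P_K. GHK: Vm = 55.8·log₁₀[(Kₒ + α·Naₒ)/(Kᵢ + α·Naᵢ)].
10^(Vm/55.8) = 10^(-33.9/55.8) = 0.24687
So 0.24687·(Kᵢ + α·Naᵢ) = Kₒ + α·Naₒ → α = (0.24687·96.3 − 4.79) / (135.0 − 0.24687·7.52)
α = (23.77 − 4.79) / (135.0 − 1.856) = 18.98/133.1 = 0.1426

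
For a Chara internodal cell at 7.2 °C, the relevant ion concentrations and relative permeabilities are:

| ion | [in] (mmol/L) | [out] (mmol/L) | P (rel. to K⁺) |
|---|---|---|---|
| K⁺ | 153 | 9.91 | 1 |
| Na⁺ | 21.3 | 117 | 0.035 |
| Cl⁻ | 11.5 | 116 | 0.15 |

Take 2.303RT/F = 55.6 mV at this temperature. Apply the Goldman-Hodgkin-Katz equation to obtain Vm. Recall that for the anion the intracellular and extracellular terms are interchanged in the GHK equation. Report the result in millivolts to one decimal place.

-57.6 mV

Vm = 55.6 · log₁₀[(Σ P·[cation]ₒ + Σ P·[anion]ᵢ) / (Σ P·[cation]ᵢ + Σ P·[anion]ₒ)]
Numerator = 1×9.91 + 0.035×117 + 0.15×11.5 = 15.73
Denominator = 1×153 + 0.035×21.3 + 0.15×116 = 171.1
Vm = 55.6 · log₁₀(0.09191) = 55.6 × (-1.0366) = -57.64 mV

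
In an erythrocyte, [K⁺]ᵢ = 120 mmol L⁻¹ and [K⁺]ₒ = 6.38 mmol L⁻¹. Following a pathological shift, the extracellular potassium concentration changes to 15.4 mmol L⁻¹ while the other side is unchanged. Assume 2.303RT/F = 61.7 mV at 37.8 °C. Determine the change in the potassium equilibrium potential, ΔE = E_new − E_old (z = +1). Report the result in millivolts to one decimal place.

23.6 mV

E_old = (61.7/1)·log₁₀(6.38/120) = -78.63 mV
E_new = (61.7/1)·log₁₀(15.4/120) = -55.02 mV
ΔE = -55.02 − (-78.63) = 23.61 mV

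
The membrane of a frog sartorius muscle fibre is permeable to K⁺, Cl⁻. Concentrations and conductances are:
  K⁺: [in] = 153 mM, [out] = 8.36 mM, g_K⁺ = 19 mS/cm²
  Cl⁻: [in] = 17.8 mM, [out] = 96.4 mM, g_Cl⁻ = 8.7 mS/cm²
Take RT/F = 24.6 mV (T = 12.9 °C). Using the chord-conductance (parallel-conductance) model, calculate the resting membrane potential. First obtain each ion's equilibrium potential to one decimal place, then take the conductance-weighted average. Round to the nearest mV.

E_K⁺ = (24.6/1)·ln(8.36/153) = -71.5 mV
E_Cl⁻ = (24.6/-1)·ln(96.4/17.8) = -41.6 mV
Vm = (Σ gᵢEᵢ)/(Σ gᵢ) = (19·-71.5 + 8.7·-41.6) / (19 + 8.7)
= -1720.42 / 27.7 = -62.11 mV

-62 mV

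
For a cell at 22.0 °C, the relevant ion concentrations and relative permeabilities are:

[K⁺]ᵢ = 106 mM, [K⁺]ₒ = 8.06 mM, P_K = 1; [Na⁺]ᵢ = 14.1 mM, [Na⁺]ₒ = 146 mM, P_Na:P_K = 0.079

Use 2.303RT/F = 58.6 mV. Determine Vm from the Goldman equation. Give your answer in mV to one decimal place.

Vm = 58.6 · log₁₀[(Σ P·[cation]ₒ + Σ P·[anion]ᵢ) / (Σ P·[cation]ᵢ + Σ P·[anion]ₒ)]
Numerator = 1×8.06 + 0.079×146 = 19.59
Denominator = 1×106 + 0.079×14.1 = 107.1
Vm = 58.6 · log₁₀(0.18293) = 58.6 × (-0.7377) = -43.23 mV

-43.2 mV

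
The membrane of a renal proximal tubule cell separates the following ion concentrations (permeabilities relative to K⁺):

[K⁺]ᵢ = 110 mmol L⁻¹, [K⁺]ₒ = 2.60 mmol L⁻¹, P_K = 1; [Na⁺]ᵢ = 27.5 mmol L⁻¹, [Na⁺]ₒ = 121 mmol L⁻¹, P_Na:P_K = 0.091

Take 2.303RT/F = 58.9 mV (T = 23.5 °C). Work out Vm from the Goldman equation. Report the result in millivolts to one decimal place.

-54.0 mV

Vm = 58.9 · log₁₀[(Σ P·[cation]ₒ + Σ P·[anion]ᵢ) / (Σ P·[cation]ᵢ + Σ P·[anion]ₒ)]
Numerator = 1×2.60 + 0.091×121 = 13.61
Denominator = 1×110 + 0.091×27.5 = 112.5
Vm = 58.9 · log₁₀(0.12098) = 58.9 × (-0.9173) = -54.03 mV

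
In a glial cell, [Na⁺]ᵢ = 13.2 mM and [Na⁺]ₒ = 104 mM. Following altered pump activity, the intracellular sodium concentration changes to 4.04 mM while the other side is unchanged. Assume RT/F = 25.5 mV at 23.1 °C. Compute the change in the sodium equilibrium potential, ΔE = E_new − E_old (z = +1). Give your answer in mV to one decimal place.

30.2 mV

E_old = (25.5/1)·ln(104/13.2) = 52.64 mV
E_new = (25.5/1)·ln(104/4.04) = 82.83 mV
ΔE = 82.83 − (52.64) = 30.19 mV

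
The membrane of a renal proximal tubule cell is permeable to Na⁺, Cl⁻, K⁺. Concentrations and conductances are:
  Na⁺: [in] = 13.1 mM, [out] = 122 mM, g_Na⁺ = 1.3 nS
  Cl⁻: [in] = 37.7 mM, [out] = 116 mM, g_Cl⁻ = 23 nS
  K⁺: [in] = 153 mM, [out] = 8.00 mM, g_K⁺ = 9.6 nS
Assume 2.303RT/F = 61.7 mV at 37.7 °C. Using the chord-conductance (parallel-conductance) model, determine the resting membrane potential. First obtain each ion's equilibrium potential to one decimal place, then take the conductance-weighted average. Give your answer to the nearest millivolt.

-41 mV

E_Na⁺ = (61.7/1)·log₁₀(122/13.1) = 59.8 mV
E_Cl⁻ = (61.7/-1)·log₁₀(116/37.7) = -30.1 mV
E_K⁺ = (61.7/1)·log₁₀(8.00/153) = -79.1 mV
Vm = (Σ gᵢEᵢ)/(Σ gᵢ) = (1.3·59.8 + 23·-30.1 + 9.6·-79.1) / (1.3 + 23 + 9.6)
= -1373.92 / 33.9 = -40.53 mV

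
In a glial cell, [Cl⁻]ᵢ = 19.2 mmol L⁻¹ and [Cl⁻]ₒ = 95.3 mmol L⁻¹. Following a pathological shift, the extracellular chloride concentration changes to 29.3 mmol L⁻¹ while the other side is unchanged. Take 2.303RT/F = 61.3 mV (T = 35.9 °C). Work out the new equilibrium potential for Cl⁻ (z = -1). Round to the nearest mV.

-11 mV

After the shift: [Cl⁻]_out = 29.3, [Cl⁻]_in = 19.2 mmol L⁻¹.
E_new = (61.3/-1)·log₁₀(29.3/19.2) = -61.30 · (0.1836) = -11.25 mV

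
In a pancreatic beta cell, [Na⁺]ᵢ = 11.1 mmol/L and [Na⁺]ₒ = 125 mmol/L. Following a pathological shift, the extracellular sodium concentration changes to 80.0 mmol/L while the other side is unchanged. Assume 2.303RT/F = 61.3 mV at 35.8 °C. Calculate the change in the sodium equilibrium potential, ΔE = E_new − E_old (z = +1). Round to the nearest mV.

E_old = (61.3/1)·log₁₀(125/11.1) = 64.46 mV
E_new = (61.3/1)·log₁₀(80.0/11.1) = 52.58 mV
ΔE = 52.58 − (64.46) = -11.88 mV

-12 mV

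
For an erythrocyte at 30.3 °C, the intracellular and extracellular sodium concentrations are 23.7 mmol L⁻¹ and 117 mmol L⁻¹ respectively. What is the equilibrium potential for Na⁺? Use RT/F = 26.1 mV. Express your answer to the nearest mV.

42 mV

E = (26.1/z) · ln([Na⁺]_out/[Na⁺]_in) with z = +1.
= (26.1/1) · ln(117/23.7) = 26.10 · ln(4.937)
= 26.10 · (1.5967) = 41.67 mV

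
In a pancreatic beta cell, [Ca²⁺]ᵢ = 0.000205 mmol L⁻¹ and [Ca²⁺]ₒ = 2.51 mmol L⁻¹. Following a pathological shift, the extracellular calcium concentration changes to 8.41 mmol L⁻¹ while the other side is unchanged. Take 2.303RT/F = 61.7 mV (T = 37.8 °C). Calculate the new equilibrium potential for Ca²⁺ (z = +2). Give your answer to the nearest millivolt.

142 mV

After the shift: [Ca²⁺]_out = 8.41, [Ca²⁺]_in = 0.000205 mmol L⁻¹.
E_new = (61.7/2)·log₁₀(8.41/0.000205) = 30.85 · (4.6130) = 142.31 mV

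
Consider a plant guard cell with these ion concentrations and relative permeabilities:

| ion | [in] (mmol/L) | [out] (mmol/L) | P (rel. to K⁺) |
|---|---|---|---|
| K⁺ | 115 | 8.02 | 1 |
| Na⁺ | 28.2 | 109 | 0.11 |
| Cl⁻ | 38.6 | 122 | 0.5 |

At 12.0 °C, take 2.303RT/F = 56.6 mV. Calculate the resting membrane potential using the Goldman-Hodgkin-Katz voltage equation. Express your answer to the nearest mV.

-37 mV

Vm = 56.6 · log₁₀[(Σ P·[cation]ₒ + Σ P·[anion]ᵢ) / (Σ P·[cation]ᵢ + Σ P·[anion]ₒ)]
Numerator = 1×8.02 + 0.11×109 + 0.5×38.6 = 39.31
Denominator = 1×115 + 0.11×28.2 + 0.5×122 = 179.1
Vm = 56.6 · log₁₀(0.21948) = 56.6 × (-0.6586) = -37.28 mV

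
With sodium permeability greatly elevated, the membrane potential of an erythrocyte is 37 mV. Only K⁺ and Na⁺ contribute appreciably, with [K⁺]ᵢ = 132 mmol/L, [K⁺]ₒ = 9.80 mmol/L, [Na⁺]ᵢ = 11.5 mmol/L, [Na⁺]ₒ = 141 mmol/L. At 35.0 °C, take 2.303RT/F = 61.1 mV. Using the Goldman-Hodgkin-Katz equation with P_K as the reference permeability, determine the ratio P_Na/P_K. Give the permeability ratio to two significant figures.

5.5

Let α = P_Na/P_K. GHK: Vm = 61.1·log₁₀[(Kₒ + α·Naₒ)/(Kᵢ + α·Naᵢ)].
10^(Vm/61.1) = 10^(37.0/61.1) = 4.0324
So 4.0324·(Kᵢ + α·Naᵢ) = Kₒ + α·Naₒ → α = (4.0324·132.0 − 9.8) / (141.0 − 4.0324·11.5)
α = (532.3 − 9.8) / (141.0 − 46.37) = 522.5/94.63 = 5.521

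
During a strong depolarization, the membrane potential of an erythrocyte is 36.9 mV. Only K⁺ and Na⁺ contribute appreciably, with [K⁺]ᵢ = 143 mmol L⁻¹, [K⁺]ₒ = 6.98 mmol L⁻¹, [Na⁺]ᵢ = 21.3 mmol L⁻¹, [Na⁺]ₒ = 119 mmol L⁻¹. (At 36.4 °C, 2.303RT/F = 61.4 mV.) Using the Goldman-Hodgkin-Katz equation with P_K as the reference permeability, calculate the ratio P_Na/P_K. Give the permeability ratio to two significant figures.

17

Let α = P_Na/P_K. GHK: Vm = 61.4·log₁₀[(Kₒ + α·Naₒ)/(Kᵢ + α·Naᵢ)].
10^(Vm/61.4) = 10^(36.9/61.4) = 3.99
So 3.99·(Kᵢ + α·Naᵢ) = Kₒ + α·Naₒ → α = (3.99·143.0 − 6.98) / (119.0 − 3.99·21.3)
α = (570.6 − 6.98) / (119.0 − 84.99) = 563.6/34.01 = 16.57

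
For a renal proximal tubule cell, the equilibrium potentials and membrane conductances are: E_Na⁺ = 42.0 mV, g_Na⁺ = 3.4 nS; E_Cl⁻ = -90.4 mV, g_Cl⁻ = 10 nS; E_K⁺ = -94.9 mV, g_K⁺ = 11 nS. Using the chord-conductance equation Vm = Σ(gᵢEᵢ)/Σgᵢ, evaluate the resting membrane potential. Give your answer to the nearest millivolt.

Σ gᵢEᵢ = 3.4·(42.0) + 10·(-90.4) + 11·(-94.9) = -1805.10
Σ gᵢ = 3.4 + 10 + 11 = 24.4
Vm = -1805.10 / 24.4 = -73.98 mV

-74 mV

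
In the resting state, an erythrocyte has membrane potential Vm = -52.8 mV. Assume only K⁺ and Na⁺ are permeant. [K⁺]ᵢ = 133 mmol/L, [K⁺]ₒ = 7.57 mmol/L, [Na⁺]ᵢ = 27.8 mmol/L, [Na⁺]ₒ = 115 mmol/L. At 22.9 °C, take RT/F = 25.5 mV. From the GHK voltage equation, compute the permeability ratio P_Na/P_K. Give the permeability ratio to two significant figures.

Let α = P_Na/P_K. GHK: Vm = 25.5·ln[(Kₒ + α·Naₒ)/(Kᵢ + α·Naᵢ)].
e^(Vm/25.5) = e^(-52.8/25.5) = 0.12611
So 0.12611·(Kᵢ + α·Naᵢ) = Kₒ + α·Naₒ → α = (0.12611·133.0 − 7.57) / (115.0 − 0.12611·27.8)
α = (16.77 − 7.57) / (115.0 − 3.506) = 9.203/111.5 = 0.08254

0.083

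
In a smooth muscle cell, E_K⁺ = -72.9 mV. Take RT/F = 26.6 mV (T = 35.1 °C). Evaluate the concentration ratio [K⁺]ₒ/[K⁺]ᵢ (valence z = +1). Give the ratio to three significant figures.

0.0645

ln([out]/[in]) = E·z/(26.6) = -72.9 × 1 / 26.6 = -2.7406
[out]/[in] = e^(-2.7406) = 0.06453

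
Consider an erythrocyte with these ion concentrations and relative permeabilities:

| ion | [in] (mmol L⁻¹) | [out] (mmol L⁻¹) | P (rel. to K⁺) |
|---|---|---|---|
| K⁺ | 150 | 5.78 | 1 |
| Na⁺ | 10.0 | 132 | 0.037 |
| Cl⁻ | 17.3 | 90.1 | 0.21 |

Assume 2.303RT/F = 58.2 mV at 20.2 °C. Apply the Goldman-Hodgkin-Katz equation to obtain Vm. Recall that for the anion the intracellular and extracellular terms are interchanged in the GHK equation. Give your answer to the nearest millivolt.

Vm = 58.2 · log₁₀[(Σ P·[cation]ₒ + Σ P·[anion]ᵢ) / (Σ P·[cation]ᵢ + Σ P·[anion]ₒ)]
Numerator = 1×5.78 + 0.037×132 + 0.21×17.3 = 14.3
Denominator = 1×150 + 0.037×10.0 + 0.21×90.1 = 169.3
Vm = 58.2 · log₁₀(0.084452) = 58.2 × (-1.0734) = -62.47 mV

-62 mV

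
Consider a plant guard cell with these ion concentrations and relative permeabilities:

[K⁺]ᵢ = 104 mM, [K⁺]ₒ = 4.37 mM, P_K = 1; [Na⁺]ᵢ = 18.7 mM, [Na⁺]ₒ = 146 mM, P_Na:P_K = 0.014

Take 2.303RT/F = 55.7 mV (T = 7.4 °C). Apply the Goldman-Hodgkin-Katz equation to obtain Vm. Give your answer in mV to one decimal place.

Vm = 55.7 · log₁₀[(Σ P·[cation]ₒ + Σ P·[anion]ᵢ) / (Σ P·[cation]ᵢ + Σ P·[anion]ₒ)]
Numerator = 1×4.37 + 0.014×146 = 6.414
Denominator = 1×104 + 0.014×18.7 = 104.3
Vm = 55.7 · log₁₀(0.061518) = 55.7 × (-1.2110) = -67.45 mV

-67.5 mV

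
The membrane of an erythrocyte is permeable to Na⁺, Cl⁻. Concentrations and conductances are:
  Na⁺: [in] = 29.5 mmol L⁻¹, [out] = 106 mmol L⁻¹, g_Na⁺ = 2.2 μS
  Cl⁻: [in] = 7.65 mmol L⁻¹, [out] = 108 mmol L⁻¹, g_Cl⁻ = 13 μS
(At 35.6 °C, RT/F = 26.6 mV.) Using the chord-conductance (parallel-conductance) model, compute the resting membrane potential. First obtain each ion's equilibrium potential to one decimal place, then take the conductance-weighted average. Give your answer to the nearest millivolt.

-55 mV

E_Na⁺ = (26.6/1)·ln(106/29.5) = 34.0 mV
E_Cl⁻ = (26.6/-1)·ln(108/7.65) = -70.4 mV
Vm = (Σ gᵢEᵢ)/(Σ gᵢ) = (2.2·34.0 + 13·-70.4) / (2.2 + 13)
= -840.40 / 15.2 = -55.29 mV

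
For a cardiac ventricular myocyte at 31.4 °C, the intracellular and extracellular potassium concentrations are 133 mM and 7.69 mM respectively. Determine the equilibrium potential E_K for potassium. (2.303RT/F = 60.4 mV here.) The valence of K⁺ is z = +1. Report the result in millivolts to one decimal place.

E = (60.4/z) · log₁₀([K⁺]_out/[K⁺]_in) with z = +1.
= (60.4/1) · log₁₀(7.69/133) = 60.40 · log₁₀(0.05782)
= 60.40 · (-1.2379) = -74.77 mV

-74.8 mV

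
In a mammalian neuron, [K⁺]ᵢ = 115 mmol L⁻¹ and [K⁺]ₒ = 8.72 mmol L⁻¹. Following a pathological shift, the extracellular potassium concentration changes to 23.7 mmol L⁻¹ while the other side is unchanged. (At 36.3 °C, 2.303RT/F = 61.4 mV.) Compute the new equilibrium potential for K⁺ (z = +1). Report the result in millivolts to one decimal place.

After the shift: [K⁺]_out = 23.7, [K⁺]_in = 115 mmol L⁻¹.
E_new = (61.4/1)·log₁₀(23.7/115) = 61.40 · (-0.6859) = -42.12 mV

-42.1 mV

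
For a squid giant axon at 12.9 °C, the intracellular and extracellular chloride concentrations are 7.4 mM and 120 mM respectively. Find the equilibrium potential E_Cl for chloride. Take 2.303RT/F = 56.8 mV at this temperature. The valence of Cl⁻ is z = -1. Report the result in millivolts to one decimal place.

E = (56.8/z) · log₁₀([Cl⁻]_out/[Cl⁻]_in) with z = -1.
For an anion, dividing by z = -1 reverses the sign.
= (56.8/-1) · log₁₀(120/7.4) = -56.80 · log₁₀(16.22)
= -56.80 · (1.2099) = -68.73 mV

-68.7 mV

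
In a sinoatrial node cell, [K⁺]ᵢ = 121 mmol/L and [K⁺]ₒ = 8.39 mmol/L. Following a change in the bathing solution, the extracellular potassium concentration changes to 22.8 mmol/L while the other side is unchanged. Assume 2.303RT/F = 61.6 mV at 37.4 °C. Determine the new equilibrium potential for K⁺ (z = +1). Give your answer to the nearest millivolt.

After the shift: [K⁺]_out = 22.8, [K⁺]_in = 121 mmol/L.
E_new = (61.6/1)·log₁₀(22.8/121) = 61.60 · (-0.7249) = -44.65 mV

-45 mV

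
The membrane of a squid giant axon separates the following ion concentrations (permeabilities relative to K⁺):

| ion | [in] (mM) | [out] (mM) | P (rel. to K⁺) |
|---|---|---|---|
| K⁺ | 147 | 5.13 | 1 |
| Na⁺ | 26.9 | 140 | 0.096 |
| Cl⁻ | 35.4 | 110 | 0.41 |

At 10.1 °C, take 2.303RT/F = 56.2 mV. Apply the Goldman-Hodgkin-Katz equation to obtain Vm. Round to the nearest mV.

Vm = 56.2 · log₁₀[(Σ P·[cation]ₒ + Σ P·[anion]ᵢ) / (Σ P·[cation]ᵢ + Σ P·[anion]ₒ)]
Numerator = 1×5.13 + 0.096×140 + 0.41×35.4 = 33.08
Denominator = 1×147 + 0.096×26.9 + 0.41×110 = 194.7
Vm = 56.2 · log₁₀(0.16994) = 56.2 × (-0.7697) = -43.26 mV

-43 mV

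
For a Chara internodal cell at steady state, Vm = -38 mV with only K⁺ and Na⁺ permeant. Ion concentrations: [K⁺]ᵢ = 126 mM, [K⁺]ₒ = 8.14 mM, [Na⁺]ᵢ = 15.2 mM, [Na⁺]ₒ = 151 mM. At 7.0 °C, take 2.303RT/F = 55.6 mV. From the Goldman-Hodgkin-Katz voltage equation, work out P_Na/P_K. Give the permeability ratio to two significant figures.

0.12

Let α = P_Na/P_K. GHK: Vm = 55.6·log₁₀[(Kₒ + α·Naₒ)/(Kᵢ + α·Naᵢ)].
10^(Vm/55.6) = 10^(-38.0/55.6) = 0.20727
So 0.20727·(Kᵢ + α·Naᵢ) = Kₒ + α·Naₒ → α = (0.20727·126.0 − 8.14) / (151.0 − 0.20727·15.2)
α = (26.12 − 8.14) / (151.0 − 3.151) = 17.98/147.8 = 0.1216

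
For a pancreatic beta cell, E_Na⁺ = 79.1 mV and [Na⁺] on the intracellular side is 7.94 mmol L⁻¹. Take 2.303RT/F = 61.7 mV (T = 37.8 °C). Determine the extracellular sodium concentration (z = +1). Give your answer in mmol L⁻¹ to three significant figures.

Nernst: E = (61.7/1) · log₁₀([out]/[in]), so log₁₀([out]/[in]) = 79.1 × 1 / 61.7 = 1.2820.
[out]/[in] = 10^(1.2820) = 19.14.
[out] = 19.14 × 7.94 = 152 mmol L⁻¹.

152 mmol L⁻¹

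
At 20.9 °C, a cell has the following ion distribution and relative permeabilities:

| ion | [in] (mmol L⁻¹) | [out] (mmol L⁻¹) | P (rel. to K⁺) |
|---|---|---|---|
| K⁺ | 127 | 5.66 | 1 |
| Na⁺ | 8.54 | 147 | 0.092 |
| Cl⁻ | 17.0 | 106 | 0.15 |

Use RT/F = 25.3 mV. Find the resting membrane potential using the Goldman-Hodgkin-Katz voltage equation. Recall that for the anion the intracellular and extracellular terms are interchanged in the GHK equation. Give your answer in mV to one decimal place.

Vm = 25.3 · ln[(Σ P·[cation]ₒ + Σ P·[anion]ᵢ) / (Σ P·[cation]ᵢ + Σ P·[anion]ₒ)]
Numerator = 1×5.66 + 0.092×147 + 0.15×17.0 = 21.73
Denominator = 1×127 + 0.092×8.54 + 0.15×106 = 143.7
Vm = 25.3 · ln(0.15126) = 25.3 × (-1.8888) = -47.79 mV

-47.8 mV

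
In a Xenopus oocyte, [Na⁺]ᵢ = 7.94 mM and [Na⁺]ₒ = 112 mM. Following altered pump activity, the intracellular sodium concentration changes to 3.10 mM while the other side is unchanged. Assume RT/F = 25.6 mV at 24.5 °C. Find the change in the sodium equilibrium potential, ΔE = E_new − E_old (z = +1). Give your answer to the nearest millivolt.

24 mV

E_old = (25.6/1)·ln(112/7.94) = 67.75 mV
E_new = (25.6/1)·ln(112/3.10) = 91.83 mV
ΔE = 91.83 − (67.75) = 24.08 mV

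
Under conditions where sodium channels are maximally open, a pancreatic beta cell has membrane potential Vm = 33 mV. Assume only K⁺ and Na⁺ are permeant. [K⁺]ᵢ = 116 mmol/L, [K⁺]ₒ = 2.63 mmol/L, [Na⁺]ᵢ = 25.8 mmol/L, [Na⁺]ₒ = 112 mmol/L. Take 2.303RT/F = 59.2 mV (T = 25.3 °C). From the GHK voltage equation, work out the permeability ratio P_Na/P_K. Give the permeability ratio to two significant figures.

22

Let α = P_Na/P_K. GHK: Vm = 59.2·log₁₀[(Kₒ + α·Naₒ)/(Kᵢ + α·Naᵢ)].
10^(Vm/59.2) = 10^(33.0/59.2) = 3.6094
So 3.6094·(Kᵢ + α·Naᵢ) = Kₒ + α·Naₒ → α = (3.6094·116.0 − 2.63) / (112.0 − 3.6094·25.8)
α = (418.7 − 2.63) / (112.0 − 93.12) = 416.1/18.88 = 22.04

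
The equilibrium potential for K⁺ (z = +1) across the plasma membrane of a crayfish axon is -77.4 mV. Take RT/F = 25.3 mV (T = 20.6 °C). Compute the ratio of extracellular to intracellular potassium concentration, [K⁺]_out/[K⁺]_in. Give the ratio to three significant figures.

0.0469

ln([out]/[in]) = E·z/(25.3) = -77.4 × 1 / 25.3 = -3.0593
[out]/[in] = e^(-3.0593) = 0.04692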